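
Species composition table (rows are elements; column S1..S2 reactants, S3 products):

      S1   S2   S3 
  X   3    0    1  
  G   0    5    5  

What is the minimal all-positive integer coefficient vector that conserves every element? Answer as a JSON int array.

X: 1·3+3·0 = 3 | 3·1 = 3
G: 1·0+3·5 = 15 | 3·5 = 15
gcd(1,3,3) = 1

Coefficients: [1, 3, 3]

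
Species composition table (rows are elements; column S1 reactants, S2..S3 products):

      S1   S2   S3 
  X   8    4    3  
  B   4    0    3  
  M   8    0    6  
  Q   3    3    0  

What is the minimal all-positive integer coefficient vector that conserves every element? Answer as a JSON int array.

Coefficients: [3, 3, 4]

X: 3·8 = 24 | 3·4+4·3 = 24
B: 3·4 = 12 | 3·0+4·3 = 12
M: 3·8 = 24 | 3·0+4·6 = 24
Q: 3·3 = 9 | 3·3+4·0 = 9
gcd(3,3,4) = 1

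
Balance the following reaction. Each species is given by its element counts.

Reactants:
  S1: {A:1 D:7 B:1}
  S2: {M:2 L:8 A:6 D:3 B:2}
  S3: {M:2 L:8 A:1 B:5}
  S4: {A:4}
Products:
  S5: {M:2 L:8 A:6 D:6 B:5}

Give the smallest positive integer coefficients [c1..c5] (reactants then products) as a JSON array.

Coefficients: [3, 1, 3, 3, 4]

M: 3·0+1·2+3·2+3·0 = 8 | 4·2 = 8
L: 3·0+1·8+3·8+3·0 = 32 | 4·8 = 32
A: 3·1+1·6+3·1+3·4 = 24 | 4·6 = 24
D: 3·7+1·3+3·0+3·0 = 24 | 4·6 = 24
B: 3·1+1·2+3·5+3·0 = 20 | 4·5 = 20
gcd(3,1,3,3,4) = 1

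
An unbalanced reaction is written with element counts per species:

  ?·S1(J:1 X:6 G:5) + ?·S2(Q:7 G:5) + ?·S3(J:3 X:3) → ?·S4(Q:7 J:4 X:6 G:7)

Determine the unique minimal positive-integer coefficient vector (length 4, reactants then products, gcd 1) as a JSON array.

Coefficients: [2, 5, 6, 5]

Q: 2·0+5·7+6·0 = 35 | 5·7 = 35
J: 2·1+5·0+6·3 = 20 | 5·4 = 20
X: 2·6+5·0+6·3 = 30 | 5·6 = 30
G: 2·5+5·5+6·0 = 35 | 5·7 = 35
gcd(2,5,6,5) = 1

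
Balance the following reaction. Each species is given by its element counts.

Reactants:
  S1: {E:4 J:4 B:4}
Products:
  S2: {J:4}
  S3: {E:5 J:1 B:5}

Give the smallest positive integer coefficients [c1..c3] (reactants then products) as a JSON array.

Coefficients: [5, 4, 4]

E: 5·4 = 20 | 4·0+4·5 = 20
J: 5·4 = 20 | 4·4+4·1 = 20
B: 5·4 = 20 | 4·0+4·5 = 20
gcd(5,4,4) = 1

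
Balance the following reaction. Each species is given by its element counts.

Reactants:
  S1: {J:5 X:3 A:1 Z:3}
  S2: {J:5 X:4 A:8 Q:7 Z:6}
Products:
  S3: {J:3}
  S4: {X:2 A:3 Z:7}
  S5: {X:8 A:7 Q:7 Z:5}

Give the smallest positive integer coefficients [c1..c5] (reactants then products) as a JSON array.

Coefficients: [2, 1, 5, 1, 1]

J: 2·5+1·5 = 15 | 5·3+1·0+1·0 = 15
X: 2·3+1·4 = 10 | 5·0+1·2+1·8 = 10
A: 2·1+1·8 = 10 | 5·0+1·3+1·7 = 10
Q: 2·0+1·7 = 7 | 5·0+1·0+1·7 = 7
Z: 2·3+1·6 = 12 | 5·0+1·7+1·5 = 12
gcd(2,1,5,1,1) = 1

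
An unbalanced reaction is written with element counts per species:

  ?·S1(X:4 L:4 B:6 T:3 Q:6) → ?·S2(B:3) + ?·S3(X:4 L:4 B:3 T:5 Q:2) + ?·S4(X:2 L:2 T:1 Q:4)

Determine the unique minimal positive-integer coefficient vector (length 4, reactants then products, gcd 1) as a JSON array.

Coefficients: [3, 5, 1, 4]

X: 3·4 = 12 | 5·0+1·4+4·2 = 12
L: 3·4 = 12 | 5·0+1·4+4·2 = 12
B: 3·6 = 18 | 5·3+1·3+4·0 = 18
T: 3·3 = 9 | 5·0+1·5+4·1 = 9
Q: 3·6 = 18 | 5·0+1·2+4·4 = 18
gcd(3,5,1,4) = 1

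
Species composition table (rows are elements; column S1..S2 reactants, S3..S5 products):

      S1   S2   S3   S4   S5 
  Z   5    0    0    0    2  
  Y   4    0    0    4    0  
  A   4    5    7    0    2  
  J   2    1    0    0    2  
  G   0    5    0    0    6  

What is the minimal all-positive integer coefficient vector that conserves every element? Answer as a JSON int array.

Z: 2·5+6·0 = 10 | 4·0+2·0+5·2 = 10
Y: 2·4+6·0 = 8 | 4·0+2·4+5·0 = 8
A: 2·4+6·5 = 38 | 4·7+2·0+5·2 = 38
J: 2·2+6·1 = 10 | 4·0+2·0+5·2 = 10
G: 2·0+6·5 = 30 | 4·0+2·0+5·6 = 30
gcd(2,6,4,2,5) = 1

Coefficients: [2, 6, 4, 2, 5]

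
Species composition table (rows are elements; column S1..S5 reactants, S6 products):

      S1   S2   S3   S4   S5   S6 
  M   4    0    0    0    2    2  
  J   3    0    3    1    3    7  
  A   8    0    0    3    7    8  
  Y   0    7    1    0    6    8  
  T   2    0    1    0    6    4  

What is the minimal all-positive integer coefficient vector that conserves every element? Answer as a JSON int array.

Coefficients: [1, 2, 4, 3, 1, 3]

M: 1·4+2·0+4·0+3·0+1·2 = 6 | 3·2 = 6
J: 1·3+2·0+4·3+3·1+1·3 = 21 | 3·7 = 21
A: 1·8+2·0+4·0+3·3+1·7 = 24 | 3·8 = 24
Y: 1·0+2·7+4·1+3·0+1·6 = 24 | 3·8 = 24
T: 1·2+2·0+4·1+3·0+1·6 = 12 | 3·4 = 12
gcd(1,2,4,3,1,3) = 1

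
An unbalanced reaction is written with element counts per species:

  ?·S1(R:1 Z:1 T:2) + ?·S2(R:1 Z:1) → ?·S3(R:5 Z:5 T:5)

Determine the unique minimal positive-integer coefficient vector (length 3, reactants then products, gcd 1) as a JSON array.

Coefficients: [5, 5, 2]

R: 5·1+5·1 = 10 | 2·5 = 10
Z: 5·1+5·1 = 10 | 2·5 = 10
T: 5·2+5·0 = 10 | 2·5 = 10
gcd(5,5,2) = 1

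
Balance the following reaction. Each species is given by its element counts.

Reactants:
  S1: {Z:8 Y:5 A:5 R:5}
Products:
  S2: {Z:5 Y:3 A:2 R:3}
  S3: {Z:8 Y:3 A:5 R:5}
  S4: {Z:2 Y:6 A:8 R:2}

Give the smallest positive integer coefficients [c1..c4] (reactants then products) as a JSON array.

Z: 6·8 = 48 | 6·5+2·8+1·2 = 48
Y: 6·5 = 30 | 6·3+2·3+1·6 = 30
A: 6·5 = 30 | 6·2+2·5+1·8 = 30
R: 6·5 = 30 | 6·3+2·5+1·2 = 30
gcd(6,6,2,1) = 1

Coefficients: [6, 6, 2, 1]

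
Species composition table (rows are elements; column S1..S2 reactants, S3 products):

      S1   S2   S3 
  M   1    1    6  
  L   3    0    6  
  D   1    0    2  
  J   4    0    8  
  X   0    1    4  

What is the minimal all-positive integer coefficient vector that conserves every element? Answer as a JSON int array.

M: 2·1+4·1 = 6 | 1·6 = 6
L: 2·3+4·0 = 6 | 1·6 = 6
D: 2·1+4·0 = 2 | 1·2 = 2
J: 2·4+4·0 = 8 | 1·8 = 8
X: 2·0+4·1 = 4 | 1·4 = 4
gcd(2,4,1) = 1

Coefficients: [2, 4, 1]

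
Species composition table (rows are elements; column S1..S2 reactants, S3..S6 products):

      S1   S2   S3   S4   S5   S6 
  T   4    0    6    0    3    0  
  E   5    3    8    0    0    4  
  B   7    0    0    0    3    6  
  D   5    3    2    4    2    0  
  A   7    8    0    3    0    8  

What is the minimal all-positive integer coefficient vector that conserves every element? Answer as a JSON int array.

T: 6·4+2·0 = 24 | 2·6+6·0+4·3+5·0 = 24
E: 6·5+2·3 = 36 | 2·8+6·0+4·0+5·4 = 36
B: 6·7+2·0 = 42 | 2·0+6·0+4·3+5·6 = 42
D: 6·5+2·3 = 36 | 2·2+6·4+4·2+5·0 = 36
A: 6·7+2·8 = 58 | 2·0+6·3+4·0+5·8 = 58
gcd(6,2,2,6,4,5) = 1

Coefficients: [6, 2, 2, 6, 4, 5]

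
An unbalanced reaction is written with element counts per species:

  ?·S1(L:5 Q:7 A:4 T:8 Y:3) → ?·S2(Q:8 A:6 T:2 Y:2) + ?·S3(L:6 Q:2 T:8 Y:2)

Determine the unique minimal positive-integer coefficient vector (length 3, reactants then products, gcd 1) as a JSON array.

L: 6·5 = 30 | 4·0+5·6 = 30
Q: 6·7 = 42 | 4·8+5·2 = 42
A: 6·4 = 24 | 4·6+5·0 = 24
T: 6·8 = 48 | 4·2+5·8 = 48
Y: 6·3 = 18 | 4·2+5·2 = 18
gcd(6,4,5) = 1

Coefficients: [6, 4, 5]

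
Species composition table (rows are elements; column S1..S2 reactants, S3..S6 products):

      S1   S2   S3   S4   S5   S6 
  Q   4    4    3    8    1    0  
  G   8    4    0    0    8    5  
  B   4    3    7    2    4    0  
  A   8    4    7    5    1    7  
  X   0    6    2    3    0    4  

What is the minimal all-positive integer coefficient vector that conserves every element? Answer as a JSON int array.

Coefficients: [5, 5, 1, 4, 5, 4]

Q: 5·4+5·4 = 40 | 1·3+4·8+5·1+4·0 = 40
G: 5·8+5·4 = 60 | 1·0+4·0+5·8+4·5 = 60
B: 5·4+5·3 = 35 | 1·7+4·2+5·4+4·0 = 35
A: 5·8+5·4 = 60 | 1·7+4·5+5·1+4·7 = 60
X: 5·0+5·6 = 30 | 1·2+4·3+5·0+4·4 = 30
gcd(5,5,1,4,5,4) = 1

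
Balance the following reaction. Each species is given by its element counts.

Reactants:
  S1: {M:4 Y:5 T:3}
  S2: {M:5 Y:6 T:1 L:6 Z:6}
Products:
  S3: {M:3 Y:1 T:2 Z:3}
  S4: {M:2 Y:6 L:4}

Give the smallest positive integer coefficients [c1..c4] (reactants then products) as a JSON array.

M: 2·4+2·5 = 18 | 4·3+3·2 = 18
Y: 2·5+2·6 = 22 | 4·1+3·6 = 22
T: 2·3+2·1 = 8 | 4·2+3·0 = 8
L: 2·0+2·6 = 12 | 4·0+3·4 = 12
Z: 2·0+2·6 = 12 | 4·3+3·0 = 12
gcd(2,2,4,3) = 1

Coefficients: [2, 2, 4, 3]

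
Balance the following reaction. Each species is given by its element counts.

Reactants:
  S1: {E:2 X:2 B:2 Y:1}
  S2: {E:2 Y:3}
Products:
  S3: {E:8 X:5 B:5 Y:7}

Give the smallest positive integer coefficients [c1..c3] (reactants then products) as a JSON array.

Coefficients: [5, 3, 2]

E: 5·2+3·2 = 16 | 2·8 = 16
X: 5·2+3·0 = 10 | 2·5 = 10
B: 5·2+3·0 = 10 | 2·5 = 10
Y: 5·1+3·3 = 14 | 2·7 = 14
gcd(5,3,2) = 1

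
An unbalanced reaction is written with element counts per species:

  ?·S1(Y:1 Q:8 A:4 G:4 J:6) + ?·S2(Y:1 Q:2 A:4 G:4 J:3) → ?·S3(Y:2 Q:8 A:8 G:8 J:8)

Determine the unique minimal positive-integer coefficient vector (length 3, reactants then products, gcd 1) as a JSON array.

Y: 2·1+4·1 = 6 | 3·2 = 6
Q: 2·8+4·2 = 24 | 3·8 = 24
A: 2·4+4·4 = 24 | 3·8 = 24
G: 2·4+4·4 = 24 | 3·8 = 24
J: 2·6+4·3 = 24 | 3·8 = 24
gcd(2,4,3) = 1

Coefficients: [2, 4, 3]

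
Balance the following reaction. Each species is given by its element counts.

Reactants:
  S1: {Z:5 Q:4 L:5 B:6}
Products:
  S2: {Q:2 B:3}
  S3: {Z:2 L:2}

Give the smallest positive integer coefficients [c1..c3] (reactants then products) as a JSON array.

Z: 2·5 = 10 | 4·0+5·2 = 10
Q: 2·4 = 8 | 4·2+5·0 = 8
L: 2·5 = 10 | 4·0+5·2 = 10
B: 2·6 = 12 | 4·3+5·0 = 12
gcd(2,4,5) = 1

Coefficients: [2, 4, 5]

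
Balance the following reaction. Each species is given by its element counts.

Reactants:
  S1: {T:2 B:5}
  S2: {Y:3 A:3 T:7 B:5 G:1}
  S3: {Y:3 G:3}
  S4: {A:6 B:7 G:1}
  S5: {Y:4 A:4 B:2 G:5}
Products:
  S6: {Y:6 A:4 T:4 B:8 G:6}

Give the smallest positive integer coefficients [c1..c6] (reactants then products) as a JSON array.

Y: 5·0+2·3+6·3+1·0+3·4 = 36 | 6·6 = 36
A: 5·0+2·3+6·0+1·6+3·4 = 24 | 6·4 = 24
T: 5·2+2·7+6·0+1·0+3·0 = 24 | 6·4 = 24
B: 5·5+2·5+6·0+1·7+3·2 = 48 | 6·8 = 48
G: 5·0+2·1+6·3+1·1+3·5 = 36 | 6·6 = 36
gcd(5,2,6,1,3,6) = 1

Coefficients: [5, 2, 6, 1, 3, 6]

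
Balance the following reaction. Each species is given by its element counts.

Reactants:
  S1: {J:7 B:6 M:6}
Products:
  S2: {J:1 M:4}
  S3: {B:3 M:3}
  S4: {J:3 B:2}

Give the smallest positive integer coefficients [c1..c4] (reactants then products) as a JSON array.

Coefficients: [3, 3, 2, 6]

J: 3·7 = 21 | 3·1+2·0+6·3 = 21
B: 3·6 = 18 | 3·0+2·3+6·2 = 18
M: 3·6 = 18 | 3·4+2·3+6·0 = 18
gcd(3,3,2,6) = 1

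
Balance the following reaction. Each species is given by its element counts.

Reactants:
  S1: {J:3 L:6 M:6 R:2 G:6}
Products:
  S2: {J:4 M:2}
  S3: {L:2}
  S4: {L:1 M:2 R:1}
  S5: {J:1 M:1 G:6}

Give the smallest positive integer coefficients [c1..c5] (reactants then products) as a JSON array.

J: 2·3 = 6 | 1·4+4·0+4·0+2·1 = 6
L: 2·6 = 12 | 1·0+4·2+4·1+2·0 = 12
M: 2·6 = 12 | 1·2+4·0+4·2+2·1 = 12
R: 2·2 = 4 | 1·0+4·0+4·1+2·0 = 4
G: 2·6 = 12 | 1·0+4·0+4·0+2·6 = 12
gcd(2,1,4,4,2) = 1

Coefficients: [2, 1, 4, 4, 2]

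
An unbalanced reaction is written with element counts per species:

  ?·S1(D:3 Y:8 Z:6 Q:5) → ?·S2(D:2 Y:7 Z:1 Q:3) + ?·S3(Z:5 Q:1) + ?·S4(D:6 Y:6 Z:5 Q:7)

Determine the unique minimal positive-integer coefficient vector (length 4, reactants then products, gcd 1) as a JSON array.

Coefficients: [6, 6, 5, 1]

D: 6·3 = 18 | 6·2+5·0+1·6 = 18
Y: 6·8 = 48 | 6·7+5·0+1·6 = 48
Z: 6·6 = 36 | 6·1+5·5+1·5 = 36
Q: 6·5 = 30 | 6·3+5·1+1·7 = 30
gcd(6,6,5,1) = 1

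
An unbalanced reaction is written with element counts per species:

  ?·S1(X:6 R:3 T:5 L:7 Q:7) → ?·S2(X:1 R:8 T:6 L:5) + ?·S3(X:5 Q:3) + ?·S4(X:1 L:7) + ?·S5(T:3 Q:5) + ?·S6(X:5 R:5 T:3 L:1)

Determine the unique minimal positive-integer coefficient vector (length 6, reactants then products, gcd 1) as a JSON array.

X: 6·6 = 36 | 1·1+4·5+5·1+6·0+2·5 = 36
R: 6·3 = 18 | 1·8+4·0+5·0+6·0+2·5 = 18
T: 6·5 = 30 | 1·6+4·0+5·0+6·3+2·3 = 30
L: 6·7 = 42 | 1·5+4·0+5·7+6·0+2·1 = 42
Q: 6·7 = 42 | 1·0+4·3+5·0+6·5+2·0 = 42
gcd(6,1,4,5,6,2) = 1

Coefficients: [6, 1, 4, 5, 6, 2]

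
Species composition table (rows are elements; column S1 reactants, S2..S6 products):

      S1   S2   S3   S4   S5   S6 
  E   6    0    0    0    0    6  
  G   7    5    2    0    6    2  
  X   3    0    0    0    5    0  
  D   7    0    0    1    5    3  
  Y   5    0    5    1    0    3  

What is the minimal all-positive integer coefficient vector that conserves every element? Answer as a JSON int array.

Coefficients: [5, 1, 1, 5, 3, 5]

E: 5·6 = 30 | 1·0+1·0+5·0+3·0+5·6 = 30
G: 5·7 = 35 | 1·5+1·2+5·0+3·6+5·2 = 35
X: 5·3 = 15 | 1·0+1·0+5·0+3·5+5·0 = 15
D: 5·7 = 35 | 1·0+1·0+5·1+3·5+5·3 = 35
Y: 5·5 = 25 | 1·0+1·5+5·1+3·0+5·3 = 25
gcd(5,1,1,5,3,5) = 1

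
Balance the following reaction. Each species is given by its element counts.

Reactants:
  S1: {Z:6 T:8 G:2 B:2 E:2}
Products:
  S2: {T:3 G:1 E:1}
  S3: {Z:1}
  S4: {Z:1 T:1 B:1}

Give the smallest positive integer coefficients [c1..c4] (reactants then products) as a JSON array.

Coefficients: [1, 2, 4, 2]

Z: 1·6 = 6 | 2·0+4·1+2·1 = 6
T: 1·8 = 8 | 2·3+4·0+2·1 = 8
G: 1·2 = 2 | 2·1+4·0+2·0 = 2
B: 1·2 = 2 | 2·0+4·0+2·1 = 2
E: 1·2 = 2 | 2·1+4·0+2·0 = 2
gcd(1,2,4,2) = 1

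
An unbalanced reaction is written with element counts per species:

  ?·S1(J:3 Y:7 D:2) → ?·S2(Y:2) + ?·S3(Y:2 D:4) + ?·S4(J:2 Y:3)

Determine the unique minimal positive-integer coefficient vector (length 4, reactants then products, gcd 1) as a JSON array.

Coefficients: [4, 3, 2, 6]

J: 4·3 = 12 | 3·0+2·0+6·2 = 12
Y: 4·7 = 28 | 3·2+2·2+6·3 = 28
D: 4·2 = 8 | 3·0+2·4+6·0 = 8
gcd(4,3,2,6) = 1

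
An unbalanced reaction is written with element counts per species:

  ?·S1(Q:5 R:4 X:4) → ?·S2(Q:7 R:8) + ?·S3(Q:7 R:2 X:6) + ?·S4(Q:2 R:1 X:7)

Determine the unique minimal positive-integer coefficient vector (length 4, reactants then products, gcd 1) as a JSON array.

Q: 5·5 = 25 | 2·7+1·7+2·2 = 25
R: 5·4 = 20 | 2·8+1·2+2·1 = 20
X: 5·4 = 20 | 2·0+1·6+2·7 = 20
gcd(5,2,1,2) = 1

Coefficients: [5, 2, 1, 2]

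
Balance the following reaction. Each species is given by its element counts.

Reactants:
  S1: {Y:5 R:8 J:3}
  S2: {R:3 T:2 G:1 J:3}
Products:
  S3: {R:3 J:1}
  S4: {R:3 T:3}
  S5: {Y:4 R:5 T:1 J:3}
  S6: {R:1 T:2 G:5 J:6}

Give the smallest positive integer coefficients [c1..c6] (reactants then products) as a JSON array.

Y: 4·5+5·0 = 20 | 6·0+1·0+5·4+1·0 = 20
R: 4·8+5·3 = 47 | 6·3+1·3+5·5+1·1 = 47
T: 4·0+5·2 = 10 | 6·0+1·3+5·1+1·2 = 10
G: 4·0+5·1 = 5 | 6·0+1·0+5·0+1·5 = 5
J: 4·3+5·3 = 27 | 6·1+1·0+5·3+1·6 = 27
gcd(4,5,6,1,5,1) = 1

Coefficients: [4, 5, 6, 1, 5, 1]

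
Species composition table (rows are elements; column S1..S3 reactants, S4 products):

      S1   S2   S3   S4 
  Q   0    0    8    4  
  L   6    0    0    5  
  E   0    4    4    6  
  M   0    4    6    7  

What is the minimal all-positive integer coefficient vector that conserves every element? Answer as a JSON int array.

Q: 5·0+6·0+3·8 = 24 | 6·4 = 24
L: 5·6+6·0+3·0 = 30 | 6·5 = 30
E: 5·0+6·4+3·4 = 36 | 6·6 = 36
M: 5·0+6·4+3·6 = 42 | 6·7 = 42
gcd(5,6,3,6) = 1

Coefficients: [5, 6, 3, 6]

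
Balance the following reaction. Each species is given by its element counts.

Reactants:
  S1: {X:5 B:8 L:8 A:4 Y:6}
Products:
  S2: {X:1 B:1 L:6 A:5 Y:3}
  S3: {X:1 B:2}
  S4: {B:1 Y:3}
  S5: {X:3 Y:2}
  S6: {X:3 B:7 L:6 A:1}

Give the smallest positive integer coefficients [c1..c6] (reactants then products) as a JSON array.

Coefficients: [6, 4, 5, 6, 3, 4]

X: 6·5 = 30 | 4·1+5·1+6·0+3·3+4·3 = 30
B: 6·8 = 48 | 4·1+5·2+6·1+3·0+4·7 = 48
L: 6·8 = 48 | 4·6+5·0+6·0+3·0+4·6 = 48
A: 6·4 = 24 | 4·5+5·0+6·0+3·0+4·1 = 24
Y: 6·6 = 36 | 4·3+5·0+6·3+3·2+4·0 = 36
gcd(6,4,5,6,3,4) = 1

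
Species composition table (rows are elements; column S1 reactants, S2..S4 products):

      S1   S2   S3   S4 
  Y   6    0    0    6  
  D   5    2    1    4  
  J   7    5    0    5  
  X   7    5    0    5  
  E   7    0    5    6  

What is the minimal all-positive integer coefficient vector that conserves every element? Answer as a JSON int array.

Y: 5·6 = 30 | 2·0+1·0+5·6 = 30
D: 5·5 = 25 | 2·2+1·1+5·4 = 25
J: 5·7 = 35 | 2·5+1·0+5·5 = 35
X: 5·7 = 35 | 2·5+1·0+5·5 = 35
E: 5·7 = 35 | 2·0+1·5+5·6 = 35
gcd(5,2,1,5) = 1

Coefficients: [5, 2, 1, 5]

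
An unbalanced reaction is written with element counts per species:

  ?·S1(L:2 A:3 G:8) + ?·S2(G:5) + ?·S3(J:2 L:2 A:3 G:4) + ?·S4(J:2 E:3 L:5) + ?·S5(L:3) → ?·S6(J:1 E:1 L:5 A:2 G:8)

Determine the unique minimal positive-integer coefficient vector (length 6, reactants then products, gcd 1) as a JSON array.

Coefficients: [3, 4, 1, 2, 4, 6]

J: 3·0+4·0+1·2+2·2+4·0 = 6 | 6·1 = 6
E: 3·0+4·0+1·0+2·3+4·0 = 6 | 6·1 = 6
L: 3·2+4·0+1·2+2·5+4·3 = 30 | 6·5 = 30
A: 3·3+4·0+1·3+2·0+4·0 = 12 | 6·2 = 12
G: 3·8+4·5+1·4+2·0+4·0 = 48 | 6·8 = 48
gcd(3,4,1,2,4,6) = 1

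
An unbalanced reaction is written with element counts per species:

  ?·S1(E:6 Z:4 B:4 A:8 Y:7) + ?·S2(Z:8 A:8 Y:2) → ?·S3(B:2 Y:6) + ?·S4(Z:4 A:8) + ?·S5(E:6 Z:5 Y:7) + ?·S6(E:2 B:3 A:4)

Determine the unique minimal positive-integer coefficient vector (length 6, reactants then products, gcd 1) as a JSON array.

Coefficients: [6, 2, 3, 5, 4, 6]

E: 6·6+2·0 = 36 | 3·0+5·0+4·6+6·2 = 36
Z: 6·4+2·8 = 40 | 3·0+5·4+4·5+6·0 = 40
B: 6·4+2·0 = 24 | 3·2+5·0+4·0+6·3 = 24
A: 6·8+2·8 = 64 | 3·0+5·8+4·0+6·4 = 64
Y: 6·7+2·2 = 46 | 3·6+5·0+4·7+6·0 = 46
gcd(6,2,3,5,4,6) = 1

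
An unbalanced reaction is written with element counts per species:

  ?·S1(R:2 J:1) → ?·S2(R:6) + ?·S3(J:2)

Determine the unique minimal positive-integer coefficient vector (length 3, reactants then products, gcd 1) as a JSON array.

R: 6·2 = 12 | 2·6+3·0 = 12
J: 6·1 = 6 | 2·0+3·2 = 6
gcd(6,2,3) = 1

Coefficients: [6, 2, 3]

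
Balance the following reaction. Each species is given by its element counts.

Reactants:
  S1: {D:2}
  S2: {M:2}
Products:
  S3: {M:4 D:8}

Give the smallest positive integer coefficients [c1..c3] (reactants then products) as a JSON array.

Coefficients: [4, 2, 1]

M: 4·0+2·2 = 4 | 1·4 = 4
D: 4·2+2·0 = 8 | 1·8 = 8
gcd(4,2,1) = 1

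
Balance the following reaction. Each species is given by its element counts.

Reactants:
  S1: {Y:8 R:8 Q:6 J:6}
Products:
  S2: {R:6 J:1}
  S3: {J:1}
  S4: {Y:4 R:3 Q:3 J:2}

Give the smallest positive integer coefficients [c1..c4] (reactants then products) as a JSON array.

Coefficients: [3, 1, 5, 6]

Y: 3·8 = 24 | 1·0+5·0+6·4 = 24
R: 3·8 = 24 | 1·6+5·0+6·3 = 24
Q: 3·6 = 18 | 1·0+5·0+6·3 = 18
J: 3·6 = 18 | 1·1+5·1+6·2 = 18
gcd(3,1,5,6) = 1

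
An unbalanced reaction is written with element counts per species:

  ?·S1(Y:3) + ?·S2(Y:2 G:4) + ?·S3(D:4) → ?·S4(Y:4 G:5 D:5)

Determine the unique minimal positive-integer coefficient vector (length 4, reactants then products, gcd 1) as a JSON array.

Coefficients: [2, 5, 5, 4]

Y: 2·3+5·2+5·0 = 16 | 4·4 = 16
G: 2·0+5·4+5·0 = 20 | 4·5 = 20
D: 2·0+5·0+5·4 = 20 | 4·5 = 20
gcd(2,5,5,4) = 1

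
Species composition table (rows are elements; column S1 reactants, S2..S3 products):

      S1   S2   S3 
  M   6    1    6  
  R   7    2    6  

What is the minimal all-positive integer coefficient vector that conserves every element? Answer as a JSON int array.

Coefficients: [6, 6, 5]

M: 6·6 = 36 | 6·1+5·6 = 36
R: 6·7 = 42 | 6·2+5·6 = 42
gcd(6,6,5) = 1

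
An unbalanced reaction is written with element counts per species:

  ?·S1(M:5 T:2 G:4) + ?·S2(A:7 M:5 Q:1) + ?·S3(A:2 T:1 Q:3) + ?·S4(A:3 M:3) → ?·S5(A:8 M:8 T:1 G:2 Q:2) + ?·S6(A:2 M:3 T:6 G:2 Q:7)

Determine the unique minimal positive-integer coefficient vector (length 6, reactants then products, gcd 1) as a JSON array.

A: 3·0+2·7+5·2+6·3 = 42 | 5·8+1·2 = 42
M: 3·5+2·5+5·0+6·3 = 43 | 5·8+1·3 = 43
T: 3·2+2·0+5·1+6·0 = 11 | 5·1+1·6 = 11
G: 3·4+2·0+5·0+6·0 = 12 | 5·2+1·2 = 12
Q: 3·0+2·1+5·3+6·0 = 17 | 5·2+1·7 = 17
gcd(3,2,5,6,5,1) = 1

Coefficients: [3, 2, 5, 6, 5, 1]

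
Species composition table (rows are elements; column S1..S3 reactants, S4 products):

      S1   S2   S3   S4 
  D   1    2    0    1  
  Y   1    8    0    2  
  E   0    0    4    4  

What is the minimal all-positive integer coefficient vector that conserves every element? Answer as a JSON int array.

Coefficients: [4, 1, 6, 6]

D: 4·1+1·2+6·0 = 6 | 6·1 = 6
Y: 4·1+1·8+6·0 = 12 | 6·2 = 12
E: 4·0+1·0+6·4 = 24 | 6·4 = 24
gcd(4,1,6,6) = 1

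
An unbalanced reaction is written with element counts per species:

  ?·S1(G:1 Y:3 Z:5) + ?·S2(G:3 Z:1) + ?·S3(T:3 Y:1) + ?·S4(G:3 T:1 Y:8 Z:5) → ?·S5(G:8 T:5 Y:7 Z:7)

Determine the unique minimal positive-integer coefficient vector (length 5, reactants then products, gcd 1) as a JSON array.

Coefficients: [1, 4, 3, 1, 2]

G: 1·1+4·3+3·0+1·3 = 16 | 2·8 = 16
T: 1·0+4·0+3·3+1·1 = 10 | 2·5 = 10
Y: 1·3+4·0+3·1+1·8 = 14 | 2·7 = 14
Z: 1·5+4·1+3·0+1·5 = 14 | 2·7 = 14
gcd(1,4,3,1,2) = 1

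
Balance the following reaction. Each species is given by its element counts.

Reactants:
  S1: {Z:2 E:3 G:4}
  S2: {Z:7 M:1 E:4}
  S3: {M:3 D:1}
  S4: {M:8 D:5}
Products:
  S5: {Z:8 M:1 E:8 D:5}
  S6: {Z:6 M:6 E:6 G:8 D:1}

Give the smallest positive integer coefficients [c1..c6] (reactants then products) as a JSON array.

Coefficients: [6, 2, 3, 1, 1, 3]

Z: 6·2+2·7+3·0+1·0 = 26 | 1·8+3·6 = 26
M: 6·0+2·1+3·3+1·8 = 19 | 1·1+3·6 = 19
E: 6·3+2·4+3·0+1·0 = 26 | 1·8+3·6 = 26
G: 6·4+2·0+3·0+1·0 = 24 | 1·0+3·8 = 24
D: 6·0+2·0+3·1+1·5 = 8 | 1·5+3·1 = 8
gcd(6,2,3,1,1,3) = 1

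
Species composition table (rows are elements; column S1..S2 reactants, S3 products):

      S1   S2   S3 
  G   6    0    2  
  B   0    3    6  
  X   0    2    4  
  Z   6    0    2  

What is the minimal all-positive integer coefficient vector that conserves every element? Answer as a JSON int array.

G: 1·6+6·0 = 6 | 3·2 = 6
B: 1·0+6·3 = 18 | 3·6 = 18
X: 1·0+6·2 = 12 | 3·4 = 12
Z: 1·6+6·0 = 6 | 3·2 = 6
gcd(1,6,3) = 1

Coefficients: [1, 6, 3]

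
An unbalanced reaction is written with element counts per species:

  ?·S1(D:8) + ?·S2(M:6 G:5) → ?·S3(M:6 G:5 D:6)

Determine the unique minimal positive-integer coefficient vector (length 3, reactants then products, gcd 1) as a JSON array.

M: 3·0+4·6 = 24 | 4·6 = 24
G: 3·0+4·5 = 20 | 4·5 = 20
D: 3·8+4·0 = 24 | 4·6 = 24
gcd(3,4,4) = 1

Coefficients: [3, 4, 4]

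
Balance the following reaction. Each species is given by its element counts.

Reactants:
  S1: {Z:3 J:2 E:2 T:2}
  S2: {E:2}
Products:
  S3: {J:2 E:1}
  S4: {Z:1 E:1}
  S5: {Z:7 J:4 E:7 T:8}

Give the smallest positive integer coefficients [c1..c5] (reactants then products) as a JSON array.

Coefficients: [4, 3, 2, 5, 1]

Z: 4·3+3·0 = 12 | 2·0+5·1+1·7 = 12
J: 4·2+3·0 = 8 | 2·2+5·0+1·4 = 8
E: 4·2+3·2 = 14 | 2·1+5·1+1·7 = 14
T: 4·2+3·0 = 8 | 2·0+5·0+1·8 = 8
gcd(4,3,2,5,1) = 1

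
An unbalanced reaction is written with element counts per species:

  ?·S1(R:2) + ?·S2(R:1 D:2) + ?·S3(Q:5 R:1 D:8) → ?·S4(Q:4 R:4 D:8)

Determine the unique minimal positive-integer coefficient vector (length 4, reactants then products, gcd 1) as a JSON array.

Q: 6·0+4·0+4·5 = 20 | 5·4 = 20
R: 6·2+4·1+4·1 = 20 | 5·4 = 20
D: 6·0+4·2+4·8 = 40 | 5·8 = 40
gcd(6,4,4,5) = 1

Coefficients: [6, 4, 4, 5]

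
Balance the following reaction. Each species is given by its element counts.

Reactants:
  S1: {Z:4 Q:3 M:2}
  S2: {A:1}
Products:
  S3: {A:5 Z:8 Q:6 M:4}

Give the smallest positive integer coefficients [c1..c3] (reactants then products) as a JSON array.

Coefficients: [2, 5, 1]

A: 2·0+5·1 = 5 | 1·5 = 5
Z: 2·4+5·0 = 8 | 1·8 = 8
Q: 2·3+5·0 = 6 | 1·6 = 6
M: 2·2+5·0 = 4 | 1·4 = 4
gcd(2,5,1) = 1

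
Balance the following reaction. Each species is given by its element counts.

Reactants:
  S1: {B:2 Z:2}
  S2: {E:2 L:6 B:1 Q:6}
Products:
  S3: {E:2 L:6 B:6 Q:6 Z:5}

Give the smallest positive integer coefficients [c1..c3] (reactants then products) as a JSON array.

E: 5·0+2·2 = 4 | 2·2 = 4
L: 5·0+2·6 = 12 | 2·6 = 12
B: 5·2+2·1 = 12 | 2·6 = 12
Q: 5·0+2·6 = 12 | 2·6 = 12
Z: 5·2+2·0 = 10 | 2·5 = 10
gcd(5,2,2) = 1

Coefficients: [5, 2, 2]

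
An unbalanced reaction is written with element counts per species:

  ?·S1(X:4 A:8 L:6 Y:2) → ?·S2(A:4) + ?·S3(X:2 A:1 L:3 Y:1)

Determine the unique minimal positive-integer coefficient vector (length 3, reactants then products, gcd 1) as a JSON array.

Coefficients: [2, 3, 4]

X: 2·4 = 8 | 3·0+4·2 = 8
A: 2·8 = 16 | 3·4+4·1 = 16
L: 2·6 = 12 | 3·0+4·3 = 12
Y: 2·2 = 4 | 3·0+4·1 = 4
gcd(2,3,4) = 1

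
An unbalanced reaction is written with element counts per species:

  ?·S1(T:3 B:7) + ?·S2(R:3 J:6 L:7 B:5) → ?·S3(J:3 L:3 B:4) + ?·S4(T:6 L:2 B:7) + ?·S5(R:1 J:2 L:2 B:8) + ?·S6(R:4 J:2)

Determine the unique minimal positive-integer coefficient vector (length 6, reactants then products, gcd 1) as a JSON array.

Coefficients: [4, 2, 2, 2, 2, 1]

R: 4·0+2·3 = 6 | 2·0+2·0+2·1+1·4 = 6
J: 4·0+2·6 = 12 | 2·3+2·0+2·2+1·2 = 12
T: 4·3+2·0 = 12 | 2·0+2·6+2·0+1·0 = 12
L: 4·0+2·7 = 14 | 2·3+2·2+2·2+1·0 = 14
B: 4·7+2·5 = 38 | 2·4+2·7+2·8+1·0 = 38
gcd(4,2,2,2,2,1) = 1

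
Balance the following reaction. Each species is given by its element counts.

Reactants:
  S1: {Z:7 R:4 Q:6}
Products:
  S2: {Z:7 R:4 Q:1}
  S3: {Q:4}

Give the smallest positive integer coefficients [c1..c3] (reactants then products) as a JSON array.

Coefficients: [4, 4, 5]

Z: 4·7 = 28 | 4·7+5·0 = 28
R: 4·4 = 16 | 4·4+5·0 = 16
Q: 4·6 = 24 | 4·1+5·4 = 24
gcd(4,4,5) = 1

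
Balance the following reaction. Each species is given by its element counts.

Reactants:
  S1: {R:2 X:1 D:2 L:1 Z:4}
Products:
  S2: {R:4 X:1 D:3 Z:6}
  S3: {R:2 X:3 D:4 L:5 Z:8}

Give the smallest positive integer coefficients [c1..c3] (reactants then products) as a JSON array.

Coefficients: [5, 2, 1]

R: 5·2 = 10 | 2·4+1·2 = 10
X: 5·1 = 5 | 2·1+1·3 = 5
D: 5·2 = 10 | 2·3+1·4 = 10
L: 5·1 = 5 | 2·0+1·5 = 5
Z: 5·4 = 20 | 2·6+1·8 = 20
gcd(5,2,1) = 1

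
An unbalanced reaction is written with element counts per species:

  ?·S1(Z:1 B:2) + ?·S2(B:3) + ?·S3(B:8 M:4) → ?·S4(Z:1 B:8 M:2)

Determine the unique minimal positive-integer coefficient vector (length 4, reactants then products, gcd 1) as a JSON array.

Z: 6·1+4·0+3·0 = 6 | 6·1 = 6
B: 6·2+4·3+3·8 = 48 | 6·8 = 48
M: 6·0+4·0+3·4 = 12 | 6·2 = 12
gcd(6,4,3,6) = 1

Coefficients: [6, 4, 3, 6]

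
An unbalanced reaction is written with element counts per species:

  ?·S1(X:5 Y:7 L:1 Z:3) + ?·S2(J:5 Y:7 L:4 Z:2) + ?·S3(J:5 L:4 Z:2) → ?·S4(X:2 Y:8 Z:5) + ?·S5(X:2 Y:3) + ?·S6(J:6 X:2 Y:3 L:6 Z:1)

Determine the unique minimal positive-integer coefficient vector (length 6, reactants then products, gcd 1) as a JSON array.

Coefficients: [6, 4, 2, 5, 5, 5]

J: 6·0+4·5+2·5 = 30 | 5·0+5·0+5·6 = 30
X: 6·5+4·0+2·0 = 30 | 5·2+5·2+5·2 = 30
Y: 6·7+4·7+2·0 = 70 | 5·8+5·3+5·3 = 70
L: 6·1+4·4+2·4 = 30 | 5·0+5·0+5·6 = 30
Z: 6·3+4·2+2·2 = 30 | 5·5+5·0+5·1 = 30
gcd(6,4,2,5,5,5) = 1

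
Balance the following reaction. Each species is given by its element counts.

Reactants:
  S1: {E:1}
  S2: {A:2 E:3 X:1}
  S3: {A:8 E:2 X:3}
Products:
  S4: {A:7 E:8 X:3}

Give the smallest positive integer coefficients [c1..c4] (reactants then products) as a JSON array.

Coefficients: [5, 3, 1, 2]

A: 5·0+3·2+1·8 = 14 | 2·7 = 14
E: 5·1+3·3+1·2 = 16 | 2·8 = 16
X: 5·0+3·1+1·3 = 6 | 2·3 = 6
gcd(5,3,1,2) = 1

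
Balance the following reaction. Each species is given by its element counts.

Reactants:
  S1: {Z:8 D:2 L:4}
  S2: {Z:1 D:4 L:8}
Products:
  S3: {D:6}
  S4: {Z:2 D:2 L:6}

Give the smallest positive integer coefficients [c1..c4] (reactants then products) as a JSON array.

Coefficients: [1, 4, 1, 6]

Z: 1·8+4·1 = 12 | 1·0+6·2 = 12
D: 1·2+4·4 = 18 | 1·6+6·2 = 18
L: 1·4+4·8 = 36 | 1·0+6·6 = 36
gcd(1,4,1,6) = 1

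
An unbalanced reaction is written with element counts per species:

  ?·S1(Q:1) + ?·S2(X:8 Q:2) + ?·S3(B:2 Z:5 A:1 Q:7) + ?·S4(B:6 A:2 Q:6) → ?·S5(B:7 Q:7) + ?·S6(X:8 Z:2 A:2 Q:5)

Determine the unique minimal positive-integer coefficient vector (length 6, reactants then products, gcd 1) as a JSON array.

Coefficients: [5, 5, 2, 4, 4, 5]

B: 5·0+5·0+2·2+4·6 = 28 | 4·7+5·0 = 28
X: 5·0+5·8+2·0+4·0 = 40 | 4·0+5·8 = 40
Z: 5·0+5·0+2·5+4·0 = 10 | 4·0+5·2 = 10
A: 5·0+5·0+2·1+4·2 = 10 | 4·0+5·2 = 10
Q: 5·1+5·2+2·7+4·6 = 53 | 4·7+5·5 = 53
gcd(5,5,2,4,4,5) = 1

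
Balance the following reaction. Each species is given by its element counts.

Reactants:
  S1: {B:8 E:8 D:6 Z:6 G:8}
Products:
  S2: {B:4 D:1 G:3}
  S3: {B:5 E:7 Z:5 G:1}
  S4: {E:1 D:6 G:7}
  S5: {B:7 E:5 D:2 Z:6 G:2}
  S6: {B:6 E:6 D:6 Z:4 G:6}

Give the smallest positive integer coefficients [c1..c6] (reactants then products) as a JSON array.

B: 6·8 = 48 | 2·4+4·5+4·0+2·7+1·6 = 48
E: 6·8 = 48 | 2·0+4·7+4·1+2·5+1·6 = 48
D: 6·6 = 36 | 2·1+4·0+4·6+2·2+1·6 = 36
Z: 6·6 = 36 | 2·0+4·5+4·0+2·6+1·4 = 36
G: 6·8 = 48 | 2·3+4·1+4·7+2·2+1·6 = 48
gcd(6,2,4,4,2,1) = 1

Coefficients: [6, 2, 4, 4, 2, 1]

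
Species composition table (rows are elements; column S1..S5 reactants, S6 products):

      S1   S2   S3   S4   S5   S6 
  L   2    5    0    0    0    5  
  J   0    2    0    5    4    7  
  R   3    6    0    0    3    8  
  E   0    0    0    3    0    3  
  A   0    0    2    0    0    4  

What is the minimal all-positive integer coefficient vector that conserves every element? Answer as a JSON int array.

Coefficients: [5, 1, 6, 3, 1, 3]

L: 5·2+1·5+6·0+3·0+1·0 = 15 | 3·5 = 15
J: 5·0+1·2+6·0+3·5+1·4 = 21 | 3·7 = 21
R: 5·3+1·6+6·0+3·0+1·3 = 24 | 3·8 = 24
E: 5·0+1·0+6·0+3·3+1·0 = 9 | 3·3 = 9
A: 5·0+1·0+6·2+3·0+1·0 = 12 | 3·4 = 12
gcd(5,1,6,3,1,3) = 1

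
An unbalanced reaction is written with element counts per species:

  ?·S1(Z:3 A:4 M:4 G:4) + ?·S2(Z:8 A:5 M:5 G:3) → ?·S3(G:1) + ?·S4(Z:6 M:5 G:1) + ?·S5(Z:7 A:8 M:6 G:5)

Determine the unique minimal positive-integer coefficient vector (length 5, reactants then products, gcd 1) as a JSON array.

Z: 5·3+4·8 = 47 | 5·0+2·6+5·7 = 47
A: 5·4+4·5 = 40 | 5·0+2·0+5·8 = 40
M: 5·4+4·5 = 40 | 5·0+2·5+5·6 = 40
G: 5·4+4·3 = 32 | 5·1+2·1+5·5 = 32
gcd(5,4,5,2,5) = 1

Coefficients: [5, 4, 5, 2, 5]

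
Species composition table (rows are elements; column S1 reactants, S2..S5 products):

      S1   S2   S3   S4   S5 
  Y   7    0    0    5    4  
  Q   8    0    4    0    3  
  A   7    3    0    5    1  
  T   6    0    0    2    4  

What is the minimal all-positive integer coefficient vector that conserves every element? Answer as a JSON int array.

Y: 3·7 = 21 | 4·0+3·0+1·5+4·4 = 21
Q: 3·8 = 24 | 4·0+3·4+1·0+4·3 = 24
A: 3·7 = 21 | 4·3+3·0+1·5+4·1 = 21
T: 3·6 = 18 | 4·0+3·0+1·2+4·4 = 18
gcd(3,4,3,1,4) = 1

Coefficients: [3, 4, 3, 1, 4]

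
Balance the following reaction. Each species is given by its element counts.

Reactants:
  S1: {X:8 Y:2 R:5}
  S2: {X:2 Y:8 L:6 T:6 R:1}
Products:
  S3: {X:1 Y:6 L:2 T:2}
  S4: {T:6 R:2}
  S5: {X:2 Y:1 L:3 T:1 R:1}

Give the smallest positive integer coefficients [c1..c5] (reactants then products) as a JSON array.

Coefficients: [1, 5, 6, 2, 6]

X: 1·8+5·2 = 18 | 6·1+2·0+6·2 = 18
Y: 1·2+5·8 = 42 | 6·6+2·0+6·1 = 42
L: 1·0+5·6 = 30 | 6·2+2·0+6·3 = 30
T: 1·0+5·6 = 30 | 6·2+2·6+6·1 = 30
R: 1·5+5·1 = 10 | 6·0+2·2+6·1 = 10
gcd(1,5,6,2,6) = 1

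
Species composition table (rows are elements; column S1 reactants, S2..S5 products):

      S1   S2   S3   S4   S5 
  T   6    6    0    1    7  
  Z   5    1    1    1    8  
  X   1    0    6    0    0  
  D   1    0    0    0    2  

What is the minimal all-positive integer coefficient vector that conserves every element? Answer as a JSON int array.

T: 6·6 = 36 | 2·6+1·0+3·1+3·7 = 36
Z: 6·5 = 30 | 2·1+1·1+3·1+3·8 = 30
X: 6·1 = 6 | 2·0+1·6+3·0+3·0 = 6
D: 6·1 = 6 | 2·0+1·0+3·0+3·2 = 6
gcd(6,2,1,3,3) = 1

Coefficients: [6, 2, 1, 3, 3]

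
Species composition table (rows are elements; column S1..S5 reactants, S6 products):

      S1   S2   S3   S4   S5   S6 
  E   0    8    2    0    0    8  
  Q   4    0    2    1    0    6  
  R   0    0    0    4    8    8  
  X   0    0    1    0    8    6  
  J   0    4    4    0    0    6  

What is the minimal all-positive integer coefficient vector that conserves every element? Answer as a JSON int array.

E: 6·0+5·8+4·2+4·0+4·0 = 48 | 6·8 = 48
Q: 6·4+5·0+4·2+4·1+4·0 = 36 | 6·6 = 36
R: 6·0+5·0+4·0+4·4+4·8 = 48 | 6·8 = 48
X: 6·0+5·0+4·1+4·0+4·8 = 36 | 6·6 = 36
J: 6·0+5·4+4·4+4·0+4·0 = 36 | 6·6 = 36
gcd(6,5,4,4,4,6) = 1

Coefficients: [6, 5, 4, 4, 4, 6]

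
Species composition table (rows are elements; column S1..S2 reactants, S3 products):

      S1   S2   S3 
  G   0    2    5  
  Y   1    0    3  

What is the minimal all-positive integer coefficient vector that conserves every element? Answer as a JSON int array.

Coefficients: [6, 5, 2]

G: 6·0+5·2 = 10 | 2·5 = 10
Y: 6·1+5·0 = 6 | 2·3 = 6
gcd(6,5,2) = 1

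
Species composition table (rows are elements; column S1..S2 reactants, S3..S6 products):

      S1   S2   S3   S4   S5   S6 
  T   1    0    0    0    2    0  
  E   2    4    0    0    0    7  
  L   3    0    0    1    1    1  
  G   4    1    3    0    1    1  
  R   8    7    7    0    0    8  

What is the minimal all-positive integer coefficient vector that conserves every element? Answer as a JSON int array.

T: 4·1+5·0 = 4 | 5·0+6·0+2·2+4·0 = 4
E: 4·2+5·4 = 28 | 5·0+6·0+2·0+4·7 = 28
L: 4·3+5·0 = 12 | 5·0+6·1+2·1+4·1 = 12
G: 4·4+5·1 = 21 | 5·3+6·0+2·1+4·1 = 21
R: 4·8+5·7 = 67 | 5·7+6·0+2·0+4·8 = 67
gcd(4,5,5,6,2,4) = 1

Coefficients: [4, 5, 5, 6, 2, 4]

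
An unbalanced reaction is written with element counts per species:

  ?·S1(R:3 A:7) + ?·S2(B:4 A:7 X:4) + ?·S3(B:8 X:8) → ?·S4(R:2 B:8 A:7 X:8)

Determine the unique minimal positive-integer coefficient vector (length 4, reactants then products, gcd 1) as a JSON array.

R: 4·3+2·0+5·0 = 12 | 6·2 = 12
B: 4·0+2·4+5·8 = 48 | 6·8 = 48
A: 4·7+2·7+5·0 = 42 | 6·7 = 42
X: 4·0+2·4+5·8 = 48 | 6·8 = 48
gcd(4,2,5,6) = 1

Coefficients: [4, 2, 5, 6]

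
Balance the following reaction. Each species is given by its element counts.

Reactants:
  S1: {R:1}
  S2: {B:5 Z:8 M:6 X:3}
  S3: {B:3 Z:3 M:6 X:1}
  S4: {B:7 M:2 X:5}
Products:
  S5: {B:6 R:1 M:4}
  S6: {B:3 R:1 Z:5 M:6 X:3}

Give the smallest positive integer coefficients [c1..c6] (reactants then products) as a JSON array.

B: 6·0+1·5+4·3+1·7 = 24 | 2·6+4·3 = 24
R: 6·1+1·0+4·0+1·0 = 6 | 2·1+4·1 = 6
Z: 6·0+1·8+4·3+1·0 = 20 | 2·0+4·5 = 20
M: 6·0+1·6+4·6+1·2 = 32 | 2·4+4·6 = 32
X: 6·0+1·3+4·1+1·5 = 12 | 2·0+4·3 = 12
gcd(6,1,4,1,2,4) = 1

Coefficients: [6, 1, 4, 1, 2, 4]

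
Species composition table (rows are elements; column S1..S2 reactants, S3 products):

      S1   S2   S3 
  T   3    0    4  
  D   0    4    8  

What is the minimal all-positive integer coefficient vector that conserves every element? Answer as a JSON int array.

T: 4·3+6·0 = 12 | 3·4 = 12
D: 4·0+6·4 = 24 | 3·8 = 24
gcd(4,6,3) = 1

Coefficients: [4, 6, 3]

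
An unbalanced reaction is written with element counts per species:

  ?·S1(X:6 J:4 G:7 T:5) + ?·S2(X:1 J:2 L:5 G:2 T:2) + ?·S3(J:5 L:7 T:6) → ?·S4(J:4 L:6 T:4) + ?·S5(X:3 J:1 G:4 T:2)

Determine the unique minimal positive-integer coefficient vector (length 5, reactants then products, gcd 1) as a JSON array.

Coefficients: [2, 3, 3, 6, 5]

X: 2·6+3·1+3·0 = 15 | 6·0+5·3 = 15
J: 2·4+3·2+3·5 = 29 | 6·4+5·1 = 29
L: 2·0+3·5+3·7 = 36 | 6·6+5·0 = 36
G: 2·7+3·2+3·0 = 20 | 6·0+5·4 = 20
T: 2·5+3·2+3·6 = 34 | 6·4+5·2 = 34
gcd(2,3,3,6,5) = 1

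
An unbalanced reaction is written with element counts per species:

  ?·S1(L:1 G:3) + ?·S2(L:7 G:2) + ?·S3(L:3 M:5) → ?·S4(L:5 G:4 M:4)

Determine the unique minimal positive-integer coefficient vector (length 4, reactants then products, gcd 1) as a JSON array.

Coefficients: [6, 1, 4, 5]

L: 6·1+1·7+4·3 = 25 | 5·5 = 25
G: 6·3+1·2+4·0 = 20 | 5·4 = 20
M: 6·0+1·0+4·5 = 20 | 5·4 = 20
gcd(6,1,4,5) = 1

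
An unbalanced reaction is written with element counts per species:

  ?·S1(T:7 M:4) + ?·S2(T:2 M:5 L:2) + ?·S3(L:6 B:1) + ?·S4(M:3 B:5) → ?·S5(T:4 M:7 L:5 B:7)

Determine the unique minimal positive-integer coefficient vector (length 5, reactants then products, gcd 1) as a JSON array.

Coefficients: [2, 1, 3, 5, 4]

T: 2·7+1·2+3·0+5·0 = 16 | 4·4 = 16
M: 2·4+1·5+3·0+5·3 = 28 | 4·7 = 28
L: 2·0+1·2+3·6+5·0 = 20 | 4·5 = 20
B: 2·0+1·0+3·1+5·5 = 28 | 4·7 = 28
gcd(2,1,3,5,4) = 1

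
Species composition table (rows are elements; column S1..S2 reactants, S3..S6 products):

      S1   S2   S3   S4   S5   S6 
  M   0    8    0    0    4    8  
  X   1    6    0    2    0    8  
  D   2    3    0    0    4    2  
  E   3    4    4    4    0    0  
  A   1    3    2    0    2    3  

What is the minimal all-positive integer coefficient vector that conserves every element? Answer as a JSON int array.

M: 4·0+4·8 = 32 | 1·0+6·0+4·4+2·8 = 32
X: 4·1+4·6 = 28 | 1·0+6·2+4·0+2·8 = 28
D: 4·2+4·3 = 20 | 1·0+6·0+4·4+2·2 = 20
E: 4·3+4·4 = 28 | 1·4+6·4+4·0+2·0 = 28
A: 4·1+4·3 = 16 | 1·2+6·0+4·2+2·3 = 16
gcd(4,4,1,6,4,2) = 1

Coefficients: [4, 4, 1, 6, 4, 2]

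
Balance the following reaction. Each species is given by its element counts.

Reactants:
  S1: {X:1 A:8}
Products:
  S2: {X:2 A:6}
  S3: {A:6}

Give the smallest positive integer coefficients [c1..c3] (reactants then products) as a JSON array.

Coefficients: [6, 3, 5]

X: 6·1 = 6 | 3·2+5·0 = 6
A: 6·8 = 48 | 3·6+5·6 = 48
gcd(6,3,5) = 1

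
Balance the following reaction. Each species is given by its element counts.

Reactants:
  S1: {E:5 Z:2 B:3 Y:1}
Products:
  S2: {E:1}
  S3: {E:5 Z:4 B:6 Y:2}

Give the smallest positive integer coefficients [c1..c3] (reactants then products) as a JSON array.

Coefficients: [2, 5, 1]

E: 2·5 = 10 | 5·1+1·5 = 10
Z: 2·2 = 4 | 5·0+1·4 = 4
B: 2·3 = 6 | 5·0+1·6 = 6
Y: 2·1 = 2 | 5·0+1·2 = 2
gcd(2,5,1) = 1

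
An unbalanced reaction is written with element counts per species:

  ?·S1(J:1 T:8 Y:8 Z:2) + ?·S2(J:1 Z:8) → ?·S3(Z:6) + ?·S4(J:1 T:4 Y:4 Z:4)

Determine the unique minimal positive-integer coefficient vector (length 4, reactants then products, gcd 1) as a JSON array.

Coefficients: [3, 3, 1, 6]

J: 3·1+3·1 = 6 | 1·0+6·1 = 6
T: 3·8+3·0 = 24 | 1·0+6·4 = 24
Y: 3·8+3·0 = 24 | 1·0+6·4 = 24
Z: 3·2+3·8 = 30 | 1·6+6·4 = 30
gcd(3,3,1,6) = 1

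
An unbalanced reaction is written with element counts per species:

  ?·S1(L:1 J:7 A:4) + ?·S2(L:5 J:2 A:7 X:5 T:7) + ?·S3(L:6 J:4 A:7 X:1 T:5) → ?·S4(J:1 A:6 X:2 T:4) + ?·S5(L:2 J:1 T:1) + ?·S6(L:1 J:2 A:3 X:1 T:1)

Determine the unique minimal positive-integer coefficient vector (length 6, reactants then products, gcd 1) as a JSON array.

Coefficients: [1, 1, 1, 1, 4, 4]

L: 1·1+1·5+1·6 = 12 | 1·0+4·2+4·1 = 12
J: 1·7+1·2+1·4 = 13 | 1·1+4·1+4·2 = 13
A: 1·4+1·7+1·7 = 18 | 1·6+4·0+4·3 = 18
X: 1·0+1·5+1·1 = 6 | 1·2+4·0+4·1 = 6
T: 1·0+1·7+1·5 = 12 | 1·4+4·1+4·1 = 12
gcd(1,1,1,1,4,4) = 1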